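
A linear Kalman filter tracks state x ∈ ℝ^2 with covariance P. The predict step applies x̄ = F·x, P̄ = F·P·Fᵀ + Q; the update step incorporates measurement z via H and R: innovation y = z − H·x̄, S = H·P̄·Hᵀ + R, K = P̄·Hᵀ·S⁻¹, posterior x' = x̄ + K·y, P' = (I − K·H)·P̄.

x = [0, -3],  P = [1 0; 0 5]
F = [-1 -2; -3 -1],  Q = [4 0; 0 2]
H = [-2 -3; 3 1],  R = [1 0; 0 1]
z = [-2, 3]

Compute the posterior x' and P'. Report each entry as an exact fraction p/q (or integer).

x̄ = F·x = [6, 3]
P̄ = F·P·Fᵀ + Q = [25 13; 13 16]
y = z − H·x̄ = [19, -18]
S = H·P̄·Hᵀ + R = [401 -341; -341 320]
K = P̄·Hᵀ·S⁻¹ = [1528/12039 4939/12039; -4925/12039 -3179/12039]
x' = x̄ + K·y = [12364/12039, -236/12039]
P' = (I − K·H)·P̄ = [2335/12039 -2066/12039; -2066/12039 3019/12039]

x' = [12364/12039, -236/12039]
P' = [2335/12039 -2066/12039; -2066/12039 3019/12039]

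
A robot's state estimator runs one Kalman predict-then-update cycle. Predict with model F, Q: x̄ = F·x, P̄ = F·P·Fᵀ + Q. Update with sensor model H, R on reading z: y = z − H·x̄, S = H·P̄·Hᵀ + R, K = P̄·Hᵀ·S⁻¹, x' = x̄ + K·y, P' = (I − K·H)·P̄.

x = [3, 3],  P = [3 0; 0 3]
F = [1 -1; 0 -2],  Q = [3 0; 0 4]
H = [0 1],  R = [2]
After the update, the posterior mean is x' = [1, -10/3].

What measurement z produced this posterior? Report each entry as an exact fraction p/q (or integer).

x̄ = F·x = [0, -6]
P̄ = F·P·Fᵀ + Q = [9 6; 6 16]
S = H·P̄·Hᵀ + R = [18]
K = P̄·Hᵀ·S⁻¹ = [1/3; 8/9]
x' − x̄ = [1, 8/3] = K·y
y = (KᵀK)⁻¹·Kᵀ·(x' − x̄) = [3]
z = y + H·x̄ = [3] + [-6] = [-3]

z = [-3]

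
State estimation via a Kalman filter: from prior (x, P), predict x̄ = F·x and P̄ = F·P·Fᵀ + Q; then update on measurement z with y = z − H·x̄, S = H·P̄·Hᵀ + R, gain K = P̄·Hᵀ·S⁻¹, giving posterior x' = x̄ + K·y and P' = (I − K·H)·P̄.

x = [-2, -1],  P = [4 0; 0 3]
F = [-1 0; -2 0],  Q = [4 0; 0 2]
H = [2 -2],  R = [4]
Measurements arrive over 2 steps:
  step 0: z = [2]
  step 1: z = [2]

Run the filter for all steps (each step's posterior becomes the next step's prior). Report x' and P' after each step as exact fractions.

step 0: x̄ = F·x = [2, 4]
step 0: P̄ = F·P·Fᵀ + Q = [8 8; 8 18]
step 0: y = z − H·x̄ = [6]
step 0: S = H·P̄·Hᵀ + R = [44]
step 0: K = P̄·Hᵀ·S⁻¹ = [0; -5/11]
step 0: x' = x̄ + K·y = [2, 14/11]
step 0: P' = (I − K·H)·P̄ = [8 8; 8 98/11]
step 1: x̄ = F·x = [-2, -4]
step 1: P̄ = F·P·Fᵀ + Q = [12 16; 16 34]
step 1: y = z − H·x̄ = [-2]
step 1: S = H·P̄·Hᵀ + R = [60]
step 1: K = P̄·Hᵀ·S⁻¹ = [-2/15; -3/5]
step 1: x' = x̄ + K·y = [-26/15, -14/5]
step 1: P' = (I − K·H)·P̄ = [164/15 56/5; 56/5 62/5]

step 0: x' = [2, 14/11], P' = [8 8; 8 98/11]
step 1: x' = [-26/15, -14/5], P' = [164/15 56/5; 56/5 62/5]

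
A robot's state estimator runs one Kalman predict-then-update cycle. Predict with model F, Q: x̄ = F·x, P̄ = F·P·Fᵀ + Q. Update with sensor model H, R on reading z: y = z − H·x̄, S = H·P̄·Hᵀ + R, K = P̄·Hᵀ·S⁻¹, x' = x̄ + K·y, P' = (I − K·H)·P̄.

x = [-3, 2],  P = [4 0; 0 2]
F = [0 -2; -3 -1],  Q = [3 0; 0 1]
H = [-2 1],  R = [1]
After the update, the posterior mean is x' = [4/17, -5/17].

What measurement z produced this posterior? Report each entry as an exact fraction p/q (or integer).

z = [-1]

x̄ = F·x = [-4, 7]
P̄ = F·P·Fᵀ + Q = [11 4; 4 39]
S = H·P̄·Hᵀ + R = [68]
K = P̄·Hᵀ·S⁻¹ = [-9/34; 31/68]
x' − x̄ = [72/17, -124/17] = K·y
y = (KᵀK)⁻¹·Kᵀ·(x' − x̄) = [-16]
z = y + H·x̄ = [-16] + [15] = [-1]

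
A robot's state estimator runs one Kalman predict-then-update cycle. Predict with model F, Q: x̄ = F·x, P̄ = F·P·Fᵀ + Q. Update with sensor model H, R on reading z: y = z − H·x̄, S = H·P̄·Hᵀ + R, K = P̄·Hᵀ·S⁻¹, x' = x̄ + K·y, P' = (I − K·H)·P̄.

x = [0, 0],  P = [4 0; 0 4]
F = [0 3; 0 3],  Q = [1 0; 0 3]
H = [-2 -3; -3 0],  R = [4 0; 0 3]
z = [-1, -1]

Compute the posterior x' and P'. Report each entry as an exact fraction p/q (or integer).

x̄ = F·x = [0, 0]
P̄ = F·P·Fᵀ + Q = [37 36; 36 39]
y = z − H·x̄ = [-1, -1]
S = H·P̄·Hᵀ + R = [935 546; 546 336]
K = P̄·Hᵀ·S⁻¹ = [-13/382 -1471/5348; -54/191 369/2674]
x' = x̄ + K·y = [1653/5348, 387/2674]
P' = (I − K·H)·P̄ = [1471/5348 -369/2674; -369/2674 627/1337]

x' = [1653/5348, 387/2674]
P' = [1471/5348 -369/2674; -369/2674 627/1337]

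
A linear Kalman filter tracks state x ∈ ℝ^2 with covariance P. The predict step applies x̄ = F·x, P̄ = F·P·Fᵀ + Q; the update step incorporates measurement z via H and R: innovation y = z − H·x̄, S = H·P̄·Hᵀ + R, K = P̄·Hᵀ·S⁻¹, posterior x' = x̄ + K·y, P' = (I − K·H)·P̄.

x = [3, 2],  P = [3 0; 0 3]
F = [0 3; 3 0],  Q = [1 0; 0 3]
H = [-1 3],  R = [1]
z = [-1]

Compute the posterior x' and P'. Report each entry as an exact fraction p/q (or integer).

x' = [2410/299, 711/299]
P' = [7588/299 2520/299; 2520/299 870/299]

x̄ = F·x = [6, 9]
P̄ = F·P·Fᵀ + Q = [28 0; 0 30]
y = z − H·x̄ = [-22]
S = H·P̄·Hᵀ + R = [299]
K = P̄·Hᵀ·S⁻¹ = [-28/299; 90/299]
x' = x̄ + K·y = [2410/299, 711/299]
P' = (I − K·H)·P̄ = [7588/299 2520/299; 2520/299 870/299]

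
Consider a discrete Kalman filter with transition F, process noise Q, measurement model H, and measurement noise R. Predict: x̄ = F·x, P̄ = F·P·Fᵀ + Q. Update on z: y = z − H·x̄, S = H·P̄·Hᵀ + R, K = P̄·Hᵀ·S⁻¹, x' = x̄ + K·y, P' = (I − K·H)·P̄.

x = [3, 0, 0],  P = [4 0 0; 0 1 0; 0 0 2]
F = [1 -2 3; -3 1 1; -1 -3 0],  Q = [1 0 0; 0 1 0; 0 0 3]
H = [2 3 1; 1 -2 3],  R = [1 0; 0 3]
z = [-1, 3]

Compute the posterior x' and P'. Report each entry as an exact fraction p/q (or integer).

x̄ = F·x = [3, -9, -3]
P̄ = F·P·Fᵀ + Q = [27 -8 2; -8 40 9; 2 9 16]
y = z − H·x̄ = [23, -9]
S = H·P̄·Hᵀ + R = [451 -53; -53 270]
K = P̄·Hᵀ·S⁻¹ = [11237/118961 23795/118961; 27277/118961 -21522/118961; 14386/118961 16923/118961]
x' = x̄ + K·y = [401179/118961, -249580/118961, -178312/118961]
P' = (I − K·H)·P̄ = [1686408/118961 -769974/118961 -1051657/118961; -769974/118961 363297/118961 477334/118961; -1051657/118961 477334/118961 685698/118961]

x' = [401179/118961, -249580/118961, -178312/118961]
P' = [1686408/118961 -769974/118961 -1051657/118961; -769974/118961 363297/118961 477334/118961; -1051657/118961 477334/118961 685698/118961]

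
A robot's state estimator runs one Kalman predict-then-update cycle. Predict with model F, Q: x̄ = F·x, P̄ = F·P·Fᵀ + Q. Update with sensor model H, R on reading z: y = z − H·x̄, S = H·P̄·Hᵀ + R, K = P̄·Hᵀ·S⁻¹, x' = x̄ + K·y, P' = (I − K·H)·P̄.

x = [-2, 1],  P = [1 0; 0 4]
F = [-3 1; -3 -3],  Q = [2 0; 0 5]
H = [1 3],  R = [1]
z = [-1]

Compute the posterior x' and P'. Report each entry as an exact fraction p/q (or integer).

x̄ = F·x = [7, 3]
P̄ = F·P·Fᵀ + Q = [15 -3; -3 50]
y = z − H·x̄ = [-17]
S = H·P̄·Hᵀ + R = [448]
K = P̄·Hᵀ·S⁻¹ = [3/224; 21/64]
x' = x̄ + K·y = [1517/224, -165/64]
P' = (I − K·H)·P̄ = [1671/112 -159/32; -159/32 113/64]

x' = [1517/224, -165/64]
P' = [1671/112 -159/32; -159/32 113/64]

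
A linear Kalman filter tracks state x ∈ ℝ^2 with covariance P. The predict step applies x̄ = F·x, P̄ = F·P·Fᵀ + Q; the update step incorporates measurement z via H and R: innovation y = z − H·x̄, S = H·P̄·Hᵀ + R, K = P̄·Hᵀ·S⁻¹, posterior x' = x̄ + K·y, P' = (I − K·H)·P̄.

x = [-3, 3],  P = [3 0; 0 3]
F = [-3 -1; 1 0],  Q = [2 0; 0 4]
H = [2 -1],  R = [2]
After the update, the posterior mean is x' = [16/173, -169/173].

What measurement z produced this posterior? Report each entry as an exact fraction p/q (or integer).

x̄ = F·x = [6, -3]
P̄ = F·P·Fᵀ + Q = [32 -9; -9 7]
S = H·P̄·Hᵀ + R = [173]
K = P̄·Hᵀ·S⁻¹ = [73/173; -25/173]
x' − x̄ = [-1022/173, 350/173] = K·y
y = (KᵀK)⁻¹·Kᵀ·(x' − x̄) = [-14]
z = y + H·x̄ = [-14] + [15] = [1]

z = [1]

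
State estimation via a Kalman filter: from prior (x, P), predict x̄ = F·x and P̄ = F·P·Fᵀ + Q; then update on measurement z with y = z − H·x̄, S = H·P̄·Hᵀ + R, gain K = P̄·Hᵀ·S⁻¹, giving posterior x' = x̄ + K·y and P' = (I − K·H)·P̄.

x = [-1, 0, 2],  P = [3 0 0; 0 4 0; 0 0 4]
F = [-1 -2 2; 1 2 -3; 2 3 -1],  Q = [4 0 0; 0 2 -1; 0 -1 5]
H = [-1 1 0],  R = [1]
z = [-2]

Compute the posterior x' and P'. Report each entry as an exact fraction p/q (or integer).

x' = [95/183, -281/183, 58/183]
P' = [413/183 331/183 -476/183; 331/183 431/183 -397/183; -476/183 -397/183 4190/183]

x̄ = F·x = [5, -7, -4]
P̄ = F·P·Fᵀ + Q = [39 -43 -38; -43 57 41; -38 41 57]
y = z − H·x̄ = [10]
S = H·P̄·Hᵀ + R = [183]
K = P̄·Hᵀ·S⁻¹ = [-82/183; 100/183; 79/183]
x' = x̄ + K·y = [95/183, -281/183, 58/183]
P' = (I − K·H)·P̄ = [413/183 331/183 -476/183; 331/183 431/183 -397/183; -476/183 -397/183 4190/183]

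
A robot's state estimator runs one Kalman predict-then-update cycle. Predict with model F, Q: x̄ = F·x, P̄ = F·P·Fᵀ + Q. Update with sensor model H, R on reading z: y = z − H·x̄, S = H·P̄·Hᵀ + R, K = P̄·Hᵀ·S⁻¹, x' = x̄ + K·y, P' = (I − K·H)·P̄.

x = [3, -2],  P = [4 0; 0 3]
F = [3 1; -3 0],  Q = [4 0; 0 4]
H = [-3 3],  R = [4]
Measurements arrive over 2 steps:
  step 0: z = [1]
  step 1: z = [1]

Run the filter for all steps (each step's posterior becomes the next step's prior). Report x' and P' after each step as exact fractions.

step 0: x̄ = F·x = [7, -9]
step 0: P̄ = F·P·Fᵀ + Q = [43 -36; -36 40]
step 0: y = z − H·x̄ = [49]
step 0: S = H·P̄·Hᵀ + R = [1399]
step 0: K = P̄·Hᵀ·S⁻¹ = [-237/1399; 228/1399]
step 0: x' = x̄ + K·y = [-1820/1399, -1419/1399]
step 0: P' = (I − K·H)·P̄ = [3988/1399 3672/1399; 3672/1399 3976/1399]
step 1: x̄ = F·x = [-6879/1399, 5460/1399]
step 1: P̄ = F·P·Fᵀ + Q = [67496/1399 -46908/1399; -46908/1399 41488/1399]
step 1: y = z − H·x̄ = [-35618/1399]
step 1: S = H·P̄·Hᵀ + R = [1830796/1399]
step 1: K = P̄·Hᵀ·S⁻¹ = [-85803/457699; 6027/41609]
step 1: x' = x̄ + K·y = [-6003/41609, 8946/41609]
step 1: P' = (I − K·H)·P̄ = [1032332/457699 83448/41609; 83448/41609 91484/41609]

step 0: x' = [-1820/1399, -1419/1399], P' = [3988/1399 3672/1399; 3672/1399 3976/1399]
step 1: x' = [-6003/41609, 8946/41609], P' = [1032332/457699 83448/41609; 83448/41609 91484/41609]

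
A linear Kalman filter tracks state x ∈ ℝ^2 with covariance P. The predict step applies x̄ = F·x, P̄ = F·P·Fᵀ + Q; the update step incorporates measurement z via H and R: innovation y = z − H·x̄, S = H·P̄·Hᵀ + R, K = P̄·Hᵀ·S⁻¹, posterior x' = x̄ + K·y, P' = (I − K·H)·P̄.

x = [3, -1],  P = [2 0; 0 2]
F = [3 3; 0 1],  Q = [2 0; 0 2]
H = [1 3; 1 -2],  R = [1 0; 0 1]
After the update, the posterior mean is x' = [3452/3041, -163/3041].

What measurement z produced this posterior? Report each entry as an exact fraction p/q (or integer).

z = [1, 1]

x̄ = F·x = [6, -1]
P̄ = F·P·Fᵀ + Q = [38 6; 6 4]
S = H·P̄·Hᵀ + R = [111 20; 20 31]
K = P̄·Hᵀ·S⁻¹ = [1216/3041 1766/3041; 598/3041 -582/3041]
x' − x̄ = [-14794/3041, 2878/3041] = K·y
y = (KᵀK)⁻¹·Kᵀ·(x' − x̄) = [-2, -7]
z = y + H·x̄ = [-2, -7] + [3, 8] = [1, 1]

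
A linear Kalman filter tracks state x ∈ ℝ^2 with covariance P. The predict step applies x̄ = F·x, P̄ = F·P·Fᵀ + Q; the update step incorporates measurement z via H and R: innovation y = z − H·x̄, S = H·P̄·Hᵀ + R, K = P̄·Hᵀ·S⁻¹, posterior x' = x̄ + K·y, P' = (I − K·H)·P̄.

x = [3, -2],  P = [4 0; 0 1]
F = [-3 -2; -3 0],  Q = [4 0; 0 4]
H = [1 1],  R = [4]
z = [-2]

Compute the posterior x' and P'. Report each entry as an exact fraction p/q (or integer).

x̄ = F·x = [-5, -9]
P̄ = F·P·Fᵀ + Q = [44 36; 36 40]
y = z − H·x̄ = [12]
S = H·P̄·Hᵀ + R = [160]
K = P̄·Hᵀ·S⁻¹ = [1/2; 19/40]
x' = x̄ + K·y = [1, -33/10]
P' = (I − K·H)·P̄ = [4 -2; -2 39/10]

x' = [1, -33/10]
P' = [4 -2; -2 39/10]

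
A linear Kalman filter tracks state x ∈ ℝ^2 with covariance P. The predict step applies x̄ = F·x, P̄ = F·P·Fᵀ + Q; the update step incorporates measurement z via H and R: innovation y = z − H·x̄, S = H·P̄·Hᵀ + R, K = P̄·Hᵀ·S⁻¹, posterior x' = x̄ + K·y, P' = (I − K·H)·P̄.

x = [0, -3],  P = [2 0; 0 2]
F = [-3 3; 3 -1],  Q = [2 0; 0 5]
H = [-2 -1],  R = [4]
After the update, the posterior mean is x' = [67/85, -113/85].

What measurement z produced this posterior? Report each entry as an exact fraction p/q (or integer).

z = [-1]

x̄ = F·x = [-9, 3]
P̄ = F·P·Fᵀ + Q = [38 -24; -24 25]
S = H·P̄·Hᵀ + R = [85]
K = P̄·Hᵀ·S⁻¹ = [-52/85; 23/85]
x' − x̄ = [832/85, -368/85] = K·y
y = (KᵀK)⁻¹·Kᵀ·(x' − x̄) = [-16]
z = y + H·x̄ = [-16] + [15] = [-1]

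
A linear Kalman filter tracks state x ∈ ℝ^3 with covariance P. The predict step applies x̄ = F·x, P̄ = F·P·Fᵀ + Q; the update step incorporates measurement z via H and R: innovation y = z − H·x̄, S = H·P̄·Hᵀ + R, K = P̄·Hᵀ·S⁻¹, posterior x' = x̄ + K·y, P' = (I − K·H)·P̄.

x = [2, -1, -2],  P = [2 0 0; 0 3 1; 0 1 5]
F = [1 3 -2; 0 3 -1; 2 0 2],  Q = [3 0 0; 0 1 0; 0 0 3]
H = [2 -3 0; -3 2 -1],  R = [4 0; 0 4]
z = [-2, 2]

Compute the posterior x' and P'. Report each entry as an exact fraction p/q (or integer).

x' = [-1557/2611, 824/7833, 789/2611]
P' = [30452/2611 21240/2611 -43604/2611; 21240/2611 47620/7833 -28512/2611; -43604/2611 -28512/2611 74960/2611]

x̄ = F·x = [3, -1, 0]
P̄ = F·P·Fᵀ + Q = [40 28 -10; 28 27 -4; -10 -4 31]
y = z − H·x̄ = [-11, 13]
S = H·P̄·Hᵀ + R = [71 -30; -30 123]
K = P̄·Hᵀ·S⁻¹ = [-704/2611 -1318/2611; -1285/2611 -2596/7833; -418/2611 -293/2611]
x' = x̄ + K·y = [-1557/2611, 824/7833, 789/2611]
P' = (I − K·H)·P̄ = [30452/2611 21240/2611 -43604/2611; 21240/2611 47620/7833 -28512/2611; -43604/2611 -28512/2611 74960/2611]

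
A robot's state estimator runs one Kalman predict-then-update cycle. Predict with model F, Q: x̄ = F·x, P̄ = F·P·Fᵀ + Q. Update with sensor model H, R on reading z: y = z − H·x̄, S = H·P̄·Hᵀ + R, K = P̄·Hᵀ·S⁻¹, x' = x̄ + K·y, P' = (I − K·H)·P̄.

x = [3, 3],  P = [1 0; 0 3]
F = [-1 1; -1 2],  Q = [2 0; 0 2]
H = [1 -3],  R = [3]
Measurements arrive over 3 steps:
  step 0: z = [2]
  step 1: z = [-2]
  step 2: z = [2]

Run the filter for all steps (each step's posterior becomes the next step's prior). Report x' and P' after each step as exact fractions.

step 0: x̄ = F·x = [0, 3]
step 0: P̄ = F·P·Fᵀ + Q = [6 7; 7 15]
step 0: y = z − H·x̄ = [11]
step 0: S = H·P̄·Hᵀ + R = [102]
step 0: K = P̄·Hᵀ·S⁻¹ = [-5/34; -19/51]
step 0: x' = x̄ + K·y = [-55/34, -56/51]
step 0: P' = (I − K·H)·P̄ = [129/34 24/17; 24/17 43/51]
step 1: x̄ = F·x = [53/102, -59/102]
step 1: P̄ = F·P·Fᵀ + Q = [389/102 127/102; 127/102 359/102]
step 1: y = z − H·x̄ = [-217/51]
step 1: S = H·P̄·Hᵀ + R = [1582/51]
step 1: K = P̄·Hᵀ·S⁻¹ = [2/791; -475/1582]
step 1: x' = x̄ + K·y = [115/226, 79/113]
step 1: P' = (I − K·H)·P̄ = [6033/1582 2007/1582; 2007/1582 572/791]
step 2: x̄ = F·x = [43/226, 201/226]
step 2: P̄ = F·P·Fᵀ + Q = [6327/1582 1150/791; 1150/791 5745/1582]
step 2: y = z − H·x̄ = [506/113]
step 2: S = H·P̄·Hᵀ + R = [24489/791]
step 2: K = P̄·Hᵀ·S⁻¹ = [-191/16326; -14935/48978]
step 2: x' = x̄ + K·y = [2251/16326, -23317/48978]
step 2: P' = (I − K·H)·P̄ = [43483/10884 43865/32652; 43865/32652 73735/97956]

step 0: x' = [-55/34, -56/51], P' = [129/34 24/17; 24/17 43/51]
step 1: x' = [115/226, 79/113], P' = [6033/1582 2007/1582; 2007/1582 572/791]
step 2: x' = [2251/16326, -23317/48978], P' = [43483/10884 43865/32652; 43865/32652 73735/97956]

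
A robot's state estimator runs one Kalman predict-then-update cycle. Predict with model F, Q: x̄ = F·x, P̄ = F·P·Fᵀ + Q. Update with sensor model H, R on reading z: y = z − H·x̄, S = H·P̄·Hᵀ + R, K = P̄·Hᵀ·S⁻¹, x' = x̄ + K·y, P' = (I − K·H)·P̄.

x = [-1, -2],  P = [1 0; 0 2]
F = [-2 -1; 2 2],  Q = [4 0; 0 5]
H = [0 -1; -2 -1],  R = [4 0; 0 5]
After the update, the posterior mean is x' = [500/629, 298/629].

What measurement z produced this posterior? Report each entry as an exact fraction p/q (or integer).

x̄ = F·x = [4, -6]
P̄ = F·P·Fᵀ + Q = [10 -8; -8 17]
S = H·P̄·Hᵀ + R = [21 1; 1 30]
K = P̄·Hᵀ·S⁻¹ = [252/629 -260/629; -509/629 -4/629]
x' − x̄ = [-2016/629, 4072/629] = K·y
y = (KᵀK)⁻¹·Kᵀ·(x' − x̄) = [-8, 0]
z = y + H·x̄ = [-8, 0] + [6, -2] = [-2, -2]

z = [-2, -2]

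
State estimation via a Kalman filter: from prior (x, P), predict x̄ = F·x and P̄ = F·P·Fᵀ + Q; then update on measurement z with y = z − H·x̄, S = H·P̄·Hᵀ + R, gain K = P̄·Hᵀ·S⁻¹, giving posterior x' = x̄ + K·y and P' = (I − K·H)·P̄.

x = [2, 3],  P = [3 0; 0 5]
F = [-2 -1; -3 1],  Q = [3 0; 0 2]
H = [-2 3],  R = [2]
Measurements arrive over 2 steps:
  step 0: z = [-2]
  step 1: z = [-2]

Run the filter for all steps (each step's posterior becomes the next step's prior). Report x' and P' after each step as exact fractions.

step 0: x̄ = F·x = [-7, -3]
step 0: P̄ = F·P·Fᵀ + Q = [20 13; 13 34]
step 0: y = z − H·x̄ = [-7]
step 0: S = H·P̄·Hᵀ + R = [232]
step 0: K = P̄·Hᵀ·S⁻¹ = [-1/232; 19/58]
step 0: x' = x̄ + K·y = [-1617/232, -307/58]
step 0: P' = (I − K·H)·P̄ = [4639/232 773/58; 773/58 264/29]
step 1: x̄ = F·x = [2231/116, 3623/232]
step 1: P̄ = F·P·Fᵀ + Q = [8433/58 14407/116; 14407/116 25775/232]
step 1: y = z − H·x̄ = [-2409/232]
step 1: S = H·P̄·Hᵀ + R = [21599/232]
step 1: K = P̄·Hᵀ·S⁻¹ = [18978/21599; 19697/21599]
step 1: x' = x̄ + K·y = [218348/21599, 132772/21599]
step 1: P' = (I − K·H)·P̄ = [1587987/21599 1071310/21599; 1071310/21599 727338/21599]

step 0: x' = [-1617/232, -307/58], P' = [4639/232 773/58; 773/58 264/29]
step 1: x' = [218348/21599, 132772/21599], P' = [1587987/21599 1071310/21599; 1071310/21599 727338/21599]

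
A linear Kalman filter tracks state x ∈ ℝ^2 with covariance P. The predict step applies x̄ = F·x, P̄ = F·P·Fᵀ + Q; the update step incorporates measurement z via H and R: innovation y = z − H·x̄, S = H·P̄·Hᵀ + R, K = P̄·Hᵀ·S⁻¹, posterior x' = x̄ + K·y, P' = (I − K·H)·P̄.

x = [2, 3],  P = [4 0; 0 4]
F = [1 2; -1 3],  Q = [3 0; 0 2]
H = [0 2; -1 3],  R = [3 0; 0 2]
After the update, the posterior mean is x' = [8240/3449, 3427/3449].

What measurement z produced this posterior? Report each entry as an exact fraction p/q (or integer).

x̄ = F·x = [8, 7]
P̄ = F·P·Fᵀ + Q = [23 20; 20 42]
S = H·P̄·Hᵀ + R = [171 212; 212 283]
K = P̄·Hᵀ·S⁻¹ = [3476/3449 -2153/3449; 1300/3449 318/3449]
x' − x̄ = [-19352/3449, -20716/3449] = K·y
y = (KᵀK)⁻¹·Kᵀ·(x' − x̄) = [-13, -12]
z = y + H·x̄ = [-13, -12] + [14, 13] = [1, 1]

z = [1, 1]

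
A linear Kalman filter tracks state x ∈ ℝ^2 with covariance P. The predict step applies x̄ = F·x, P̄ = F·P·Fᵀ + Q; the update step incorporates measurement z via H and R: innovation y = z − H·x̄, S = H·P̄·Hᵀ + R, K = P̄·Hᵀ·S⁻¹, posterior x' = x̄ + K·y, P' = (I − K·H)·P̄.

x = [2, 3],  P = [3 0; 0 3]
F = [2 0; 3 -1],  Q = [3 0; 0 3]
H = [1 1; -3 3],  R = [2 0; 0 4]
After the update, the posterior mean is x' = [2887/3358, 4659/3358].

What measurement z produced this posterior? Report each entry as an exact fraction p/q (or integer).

x̄ = F·x = [4, 3]
P̄ = F·P·Fᵀ + Q = [15 18; 18 33]
S = H·P̄·Hᵀ + R = [86 54; 54 112]
K = P̄·Hᵀ·S⁻¹ = [1605/3358 -252/1679; 1641/3358 279/1679]
x' − x̄ = [-10545/3358, -5415/3358] = K·y
y = (KᵀK)⁻¹·Kᵀ·(x' − x̄) = [-5, 5]
z = y + H·x̄ = [-5, 5] + [7, -3] = [2, 2]

z = [2, 2]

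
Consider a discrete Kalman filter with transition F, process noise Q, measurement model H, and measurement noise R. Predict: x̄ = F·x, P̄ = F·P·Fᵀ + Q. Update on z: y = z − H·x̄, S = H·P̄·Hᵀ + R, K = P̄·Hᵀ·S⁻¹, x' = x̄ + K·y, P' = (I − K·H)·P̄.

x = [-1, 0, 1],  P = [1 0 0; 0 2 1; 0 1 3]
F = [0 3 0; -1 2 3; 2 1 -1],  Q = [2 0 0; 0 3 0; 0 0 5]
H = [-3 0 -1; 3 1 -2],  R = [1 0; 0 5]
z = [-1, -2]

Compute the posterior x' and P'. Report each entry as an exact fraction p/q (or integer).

x' = [1710/21181, -11060/21181, 14031/21181]
P' = [8503/42362 -21057/21181 -15735/42362; -21057/21181 223890/21181 61662/21181; -15735/42362 61662/21181 59847/42362]

x̄ = F·x = [0, 4, -3]
P̄ = F·P·Fᵀ + Q = [20 21 3; 21 51 -6; 3 -6 12]
y = z − H·x̄ = [-4, -12]
S = H·P̄·Hᵀ + R = [211 -204; -204 398]
K = P̄·Hᵀ·S⁻¹ = [-4887/21181 2973/42362; 1509/21181 7479/21181; -6321/21181 -8715/42362]
x' = x̄ + K·y = [1710/21181, -11060/21181, 14031/21181]
P' = (I − K·H)·P̄ = [8503/42362 -21057/21181 -15735/42362; -21057/21181 223890/21181 61662/21181; -15735/42362 61662/21181 59847/42362]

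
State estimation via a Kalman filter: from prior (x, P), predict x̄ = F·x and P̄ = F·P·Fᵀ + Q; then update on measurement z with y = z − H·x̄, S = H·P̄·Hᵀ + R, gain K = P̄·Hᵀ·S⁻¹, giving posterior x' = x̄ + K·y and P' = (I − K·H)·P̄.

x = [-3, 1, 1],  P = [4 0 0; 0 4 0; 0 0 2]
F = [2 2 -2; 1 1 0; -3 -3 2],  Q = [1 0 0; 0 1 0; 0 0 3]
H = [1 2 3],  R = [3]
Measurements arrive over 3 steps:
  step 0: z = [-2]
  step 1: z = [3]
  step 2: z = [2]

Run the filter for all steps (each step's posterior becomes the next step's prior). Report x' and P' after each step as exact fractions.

step 0: x̄ = F·x = [-6, -2, 8]
step 0: P̄ = F·P·Fᵀ + Q = [41 16 -56; 16 9 -24; -56 -24 83]
step 0: y = z − H·x̄ = [-16]
step 0: S = H·P̄·Hᵀ + R = [267]
step 0: K = P̄·Hᵀ·S⁻¹ = [-95/267; -38/267; 145/267]
step 0: x' = x̄ + K·y = [-82/267, 74/267, -184/267]
step 0: P' = (I − K·H)·P̄ = [1922/267 662/267 -1177/267; 662/267 959/267 -898/267; -1177/267 -898/267 1136/267]
step 1: x̄ = F·x = [352/267, -8/267, -344/267]
step 1: P̄ = F·P·Fᵀ + Q = [38231/267 12560/267 -50524/267; 12560/267 4472/267 -16765/267; -50524/267 -16765/267 68090/267]
step 1: y = z − H·x̄ = [499/89]
step 1: S = H·P̄·Hᵀ + R = [71882/89]
step 1: K = P̄·Hᵀ·S⁻¹ = [-29407/71882; -9597/71882; 20036/35941]
step 1: x' = x̄ + K·y = [-210335/215646, -167885/215646, 198092/107823]
step 1: P' = (I − K·H)·P̄ = [1728155/215646 631247/215646 -542552/107823; 631247/215646 507293/215646 -288701/107823; -542552/107823 -288701/107823 433426/107823]
step 2: x̄ = F·x = [-774404/107823, -189110/107823, 963514/107823]
step 2: P̄ = F·P·Fᵀ + Q = [15487435/107823 5160448/107823 -20540060/107823; 5160448/107823 1856794/107823 -6909419/107823; -20540060/107823 -6909419/107823 27772948/107823]
step 2: y = z − H·x̄ = [-507424/35941]
step 2: S = H·P̄·Hᵀ + R = [29227672/35941]
step 2: K = P̄·Hᵀ·S⁻¹ = [-11937283/29227672; -3951407/29227672; 8159991/14613836]
step 2: x' = x̄ + K·y = [-15519304/10960377, 1696778/10960377, 11539118/10960377]
step 2: P' = (I − K·H)·P̄ = [700189033/87683016 259333093/87683016 -221048461/43841508; 259333093/87683016 206697481/87683016 -118048453/43841508; -221048461/43841508 -118048453/43841508 88430881/21920754]

step 0: x' = [-82/267, 74/267, -184/267], P' = [1922/267 662/267 -1177/267; 662/267 959/267 -898/267; -1177/267 -898/267 1136/267]
step 1: x' = [-210335/215646, -167885/215646, 198092/107823], P' = [1728155/215646 631247/215646 -542552/107823; 631247/215646 507293/215646 -288701/107823; -542552/107823 -288701/107823 433426/107823]
step 2: x' = [-15519304/10960377, 1696778/10960377, 11539118/10960377], P' = [700189033/87683016 259333093/87683016 -221048461/43841508; 259333093/87683016 206697481/87683016 -118048453/43841508; -221048461/43841508 -118048453/43841508 88430881/21920754]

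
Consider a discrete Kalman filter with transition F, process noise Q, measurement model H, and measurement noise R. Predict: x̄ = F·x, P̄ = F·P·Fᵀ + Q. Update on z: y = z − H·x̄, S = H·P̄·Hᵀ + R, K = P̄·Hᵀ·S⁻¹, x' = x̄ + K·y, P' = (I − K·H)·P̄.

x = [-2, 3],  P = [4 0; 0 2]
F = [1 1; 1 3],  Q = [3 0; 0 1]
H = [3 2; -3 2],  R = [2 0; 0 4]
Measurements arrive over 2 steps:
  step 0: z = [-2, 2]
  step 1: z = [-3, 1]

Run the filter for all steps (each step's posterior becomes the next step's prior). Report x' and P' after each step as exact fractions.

step 0: x' = [-6216/8347, 1469/8347], P' = [1320/8347 -602/8347; -602/8347 2981/8347]
step 1: x' = [-2924383/4365587, -2083835/4365587], P' = [677042/4365587 -294673/4365587; -294673/4365587 2924983/8731174]

step 0: x̄ = F·x = [1, 7]
step 0: P̄ = F·P·Fᵀ + Q = [9 10; 10 23]
step 0: y = z − H·x̄ = [-19, -9]
step 0: S = H·P̄·Hᵀ + R = [295 11; 11 57]
step 0: K = P̄·Hᵀ·S⁻¹ = [1378/8347 -1291/8347; 2078/8347 1942/8347]
step 0: x' = x̄ + K·y = [-6216/8347, 1469/8347]
step 0: P' = (I − K·H)·P̄ = [1320/8347 -602/8347; -602/8347 2981/8347]
step 1: x̄ = F·x = [-4747/8347, -1809/8347]
step 1: P̄ = F·P·Fᵀ + Q = [28138/8347 7855/8347; 7855/8347 32884/8347]
step 1: y = z − H·x̄ = [-7182/8347, -2276/8347]
step 1: S = H·P̄·Hᵀ + R = [495732/8347 -121706/8347; -121706/8347 323906/8347]
step 1: K = P̄·Hᵀ·S⁻¹ = [720890/4365587 -655118/4365587; 1020482/4365587 1904501/8731174]
step 1: x' = x̄ + K·y = [-2924383/4365587, -2083835/4365587]
step 1: P' = (I − K·H)·P̄ = [677042/4365587 -294673/4365587; -294673/4365587 2924983/8731174]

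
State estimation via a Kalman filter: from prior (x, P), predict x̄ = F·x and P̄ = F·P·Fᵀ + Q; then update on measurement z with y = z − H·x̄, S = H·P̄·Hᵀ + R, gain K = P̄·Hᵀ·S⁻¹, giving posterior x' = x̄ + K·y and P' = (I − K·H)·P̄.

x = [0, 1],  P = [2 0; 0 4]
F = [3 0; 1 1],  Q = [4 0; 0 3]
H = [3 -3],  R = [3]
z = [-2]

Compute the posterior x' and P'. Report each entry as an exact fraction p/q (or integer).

x' = [8/29, 55/58]
P' = [254/29 246/29; 246/29 495/58]

x̄ = F·x = [0, 1]
P̄ = F·P·Fᵀ + Q = [22 6; 6 9]
y = z − H·x̄ = [1]
S = H·P̄·Hᵀ + R = [174]
K = P̄·Hᵀ·S⁻¹ = [8/29; -3/58]
x' = x̄ + K·y = [8/29, 55/58]
P' = (I − K·H)·P̄ = [254/29 246/29; 246/29 495/58]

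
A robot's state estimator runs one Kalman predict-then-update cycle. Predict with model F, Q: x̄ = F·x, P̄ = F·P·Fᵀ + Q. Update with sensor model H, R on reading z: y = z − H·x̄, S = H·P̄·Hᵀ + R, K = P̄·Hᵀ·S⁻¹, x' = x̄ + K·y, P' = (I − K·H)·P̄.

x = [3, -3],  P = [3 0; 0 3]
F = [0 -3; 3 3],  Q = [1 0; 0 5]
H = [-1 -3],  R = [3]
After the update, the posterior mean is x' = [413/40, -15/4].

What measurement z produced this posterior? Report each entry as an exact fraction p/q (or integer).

x̄ = F·x = [9, 0]
P̄ = F·P·Fᵀ + Q = [28 -27; -27 59]
S = H·P̄·Hᵀ + R = [400]
K = P̄·Hᵀ·S⁻¹ = [53/400; -3/8]
x' − x̄ = [53/40, -15/4] = K·y
y = (KᵀK)⁻¹·Kᵀ·(x' − x̄) = [10]
z = y + H·x̄ = [10] + [-9] = [1]

z = [1]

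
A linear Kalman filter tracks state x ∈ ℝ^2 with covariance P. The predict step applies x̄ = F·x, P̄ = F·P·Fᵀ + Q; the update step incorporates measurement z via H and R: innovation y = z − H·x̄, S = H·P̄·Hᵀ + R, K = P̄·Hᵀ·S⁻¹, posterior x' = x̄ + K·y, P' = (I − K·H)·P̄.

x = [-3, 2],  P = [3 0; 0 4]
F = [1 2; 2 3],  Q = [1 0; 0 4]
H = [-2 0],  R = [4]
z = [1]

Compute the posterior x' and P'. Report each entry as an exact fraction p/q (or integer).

x̄ = F·x = [1, 0]
P̄ = F·P·Fᵀ + Q = [20 30; 30 52]
y = z − H·x̄ = [3]
S = H·P̄·Hᵀ + R = [84]
K = P̄·Hᵀ·S⁻¹ = [-10/21; -5/7]
x' = x̄ + K·y = [-3/7, -15/7]
P' = (I − K·H)·P̄ = [20/21 10/7; 10/7 64/7]

x' = [-3/7, -15/7]
P' = [20/21 10/7; 10/7 64/7]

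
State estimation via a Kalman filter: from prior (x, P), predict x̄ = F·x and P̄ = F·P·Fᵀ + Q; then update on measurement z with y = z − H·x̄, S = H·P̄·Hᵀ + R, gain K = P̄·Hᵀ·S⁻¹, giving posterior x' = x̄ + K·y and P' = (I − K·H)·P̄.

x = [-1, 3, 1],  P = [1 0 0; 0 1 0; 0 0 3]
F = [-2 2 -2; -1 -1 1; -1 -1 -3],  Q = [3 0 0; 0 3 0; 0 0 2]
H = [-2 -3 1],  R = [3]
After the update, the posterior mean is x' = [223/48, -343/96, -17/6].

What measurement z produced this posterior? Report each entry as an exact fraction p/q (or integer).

z = [-1]

x̄ = F·x = [6, -1, -5]
P̄ = F·P·Fᵀ + Q = [23 -6 18; -6 8 -7; 18 -7 31]
S = H·P̄·Hᵀ + R = [96]
K = P̄·Hᵀ·S⁻¹ = [-5/48; -19/96; 1/6]
x' − x̄ = [-65/48, -247/96, 13/6] = K·y
y = (KᵀK)⁻¹·Kᵀ·(x' − x̄) = [13]
z = y + H·x̄ = [13] + [-14] = [-1]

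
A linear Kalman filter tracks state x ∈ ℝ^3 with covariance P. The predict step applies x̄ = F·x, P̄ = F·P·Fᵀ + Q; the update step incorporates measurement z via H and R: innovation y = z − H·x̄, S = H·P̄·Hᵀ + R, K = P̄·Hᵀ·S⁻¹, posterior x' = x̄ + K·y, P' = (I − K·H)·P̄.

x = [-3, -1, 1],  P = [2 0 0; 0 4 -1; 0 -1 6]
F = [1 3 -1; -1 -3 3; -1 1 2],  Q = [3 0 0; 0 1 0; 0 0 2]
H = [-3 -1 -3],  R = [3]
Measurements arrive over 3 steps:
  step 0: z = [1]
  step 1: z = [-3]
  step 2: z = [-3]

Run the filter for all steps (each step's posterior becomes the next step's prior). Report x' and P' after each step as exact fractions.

step 0: x' = [-493/69, 1451/161, 80/21], P' = [2957/69 -1544/23 -61/3; -1544/23 17859/161 211/7; -61/3 211/7 220/21]
step 1: x' = [-2457957/621829, 41609745/6840119, 20059950/6840119], P' = [15748862/621829 -22587585/621829 -8104430/621829; -22587585/621829 388024332/6840119 118201638/6840119; -8104430/621829 118201638/6840119 51066918/6840119]
step 2: x' = [-22779490407/17361562249, 51628437057/17361562249, 23098695162/17361562249], P' = [1199855268340/52084686747 -570767849511/17361562249 -206693282254/17361562249; -570767849511/17361562249 894667391850/17361562249 270538571922/17361562249; -206693282254/17361562249 270538571922/17361562249 119965079514/17361562249]

step 0: x̄ = F·x = [-7, 9, 4]
step 0: P̄ = F·P·Fᵀ + Q = [53 -68 -7; -68 111 29; -7 29 28]
step 0: y = z − H·x̄ = [1]
step 0: S = H·P̄·Hᵀ + R = [483]
step 0: K = P̄·Hᵀ·S⁻¹ = [-10/69; 2/161; -4/21]
step 0: x' = x̄ + K·y = [-493/69, 1451/161, 80/21]
step 0: P' = (I − K·H)·P̄ = [2957/69 -1544/23 -61/3; -1544/23 17859/161 211/7; -61/3 211/7 220/21]
step 1: x̄ = F·x = [7768/483, -584/69, 3828/161]
step 1: P̄ = F·P·Fᵀ + Q = [247145/483 -26872/69 79364/161; -26872/69 21605/69 -8052/23; 79364/161 -8052/23 85950/161]
step 1: y = z − H·x̄ = [52219/483]
step 1: S = H·P̄·Hᵀ + R = [6840119/483]
step 1: K = P̄·Hᵀ·S⁻¹ = [-115237/621829; 920353/6840119; -1318734/6840119]
step 1: x' = x̄ + K·y = [-2457957/621829, 41609745/6840119, 20059950/6840119]
step 1: P' = (I − K·H)·P̄ = [15748862/621829 -22587585/621829 -8104430/621829; -22587585/621829 388024332/6840119 118201638/6840119; -8104430/621829 118201638/6840119 51066918/6840119]
step 2: x̄ = F·x = [5979366/526163, -37611858/6840119, 108767172/6840119]
step 2: P̄ = F·P·Fᵀ + Q = [131950059/526163 -97388606/526163 131476196/526163; -97388606/526163 1048381137/6840119 -1090222140/6840119; 131476196/526163 -1090222140/6840119 2105538066/6840119]
step 2: y = z − H·x̄ = [501364575/6840119]
step 2: S = H·P̄·Hᵀ + R = [52084686747/6840119]
step 2: K = P̄·Hᵀ·S⁻¹ = [-9007572067/52084686747; 2006813639/17361562249; -3451321234/17361562249]
step 2: x' = x̄ + K·y = [-22779490407/17361562249, 51628437057/17361562249, 23098695162/17361562249]
step 2: P' = (I − K·H)·P̄ = [1199855268340/52084686747 -570767849511/17361562249 -206693282254/17361562249; -570767849511/17361562249 894667391850/17361562249 270538571922/17361562249; -206693282254/17361562249 270538571922/17361562249 119965079514/17361562249]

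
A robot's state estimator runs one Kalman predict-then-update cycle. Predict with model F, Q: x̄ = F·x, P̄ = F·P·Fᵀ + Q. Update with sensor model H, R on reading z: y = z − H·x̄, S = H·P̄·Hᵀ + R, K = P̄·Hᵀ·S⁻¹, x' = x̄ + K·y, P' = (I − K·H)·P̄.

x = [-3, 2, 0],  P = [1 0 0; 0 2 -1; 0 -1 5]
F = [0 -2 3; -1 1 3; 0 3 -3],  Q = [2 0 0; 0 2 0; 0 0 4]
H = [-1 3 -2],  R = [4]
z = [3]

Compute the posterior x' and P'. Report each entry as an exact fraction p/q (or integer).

x̄ = F·x = [-4, 5, 6]
P̄ = F·P·Fᵀ + Q = [67 44 -72; 44 44 -45; -72 -45 85]
y = z − H·x̄ = [-4]
S = H·P̄·Hᵀ + R = [795]
K = P̄·Hᵀ·S⁻¹ = [209/795; 178/795; -233/795]
x' = x̄ + K·y = [-4016/795, 3263/795, 5702/795]
P' = (I − K·H)·P̄ = [9584/795 -2222/795 -8543/795; -2222/795 3296/795 5699/795; -8543/795 5699/795 13286/795]

x' = [-4016/795, 3263/795, 5702/795]
P' = [9584/795 -2222/795 -8543/795; -2222/795 3296/795 5699/795; -8543/795 5699/795 13286/795]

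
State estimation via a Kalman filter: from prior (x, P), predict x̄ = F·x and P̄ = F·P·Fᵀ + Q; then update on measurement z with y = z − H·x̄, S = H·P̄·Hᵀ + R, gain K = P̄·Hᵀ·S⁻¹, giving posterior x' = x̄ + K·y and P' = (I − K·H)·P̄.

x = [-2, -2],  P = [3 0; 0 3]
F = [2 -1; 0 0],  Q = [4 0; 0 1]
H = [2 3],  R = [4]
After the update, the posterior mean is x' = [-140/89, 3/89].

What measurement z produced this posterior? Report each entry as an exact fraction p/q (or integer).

z = [-3]

x̄ = F·x = [-2, 0]
P̄ = F·P·Fᵀ + Q = [19 0; 0 1]
S = H·P̄·Hᵀ + R = [89]
K = P̄·Hᵀ·S⁻¹ = [38/89; 3/89]
x' − x̄ = [38/89, 3/89] = K·y
y = (KᵀK)⁻¹·Kᵀ·(x' − x̄) = [1]
z = y + H·x̄ = [1] + [-4] = [-3]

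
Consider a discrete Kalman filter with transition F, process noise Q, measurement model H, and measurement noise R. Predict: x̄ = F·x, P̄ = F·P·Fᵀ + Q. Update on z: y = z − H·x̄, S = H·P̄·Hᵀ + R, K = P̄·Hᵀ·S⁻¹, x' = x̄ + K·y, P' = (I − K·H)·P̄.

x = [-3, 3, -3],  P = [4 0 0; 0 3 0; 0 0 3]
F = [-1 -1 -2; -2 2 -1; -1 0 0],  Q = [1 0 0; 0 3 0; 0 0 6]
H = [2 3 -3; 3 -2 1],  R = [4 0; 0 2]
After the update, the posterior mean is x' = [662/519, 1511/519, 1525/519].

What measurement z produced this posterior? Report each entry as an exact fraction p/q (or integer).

x̄ = F·x = [6, 15, 3]
P̄ = F·P·Fᵀ + Q = [20 8 4; 8 34 8; 4 8 10]
S = H·P̄·Hᵀ + R = [384 -30; -30 224]
K = P̄·Hᵀ·S⁻¹ = [3272/21279 1666/7093; 4994/21279 -917/7093; 157/21279 197/7093]
x' − x̄ = [-2452/519, -6274/519, -32/519] = K·y
y = (KᵀK)⁻¹·Kᵀ·(x' − x̄) = [-46, 10]
z = y + H·x̄ = [-46, 10] + [48, -9] = [2, 1]

z = [2, 1]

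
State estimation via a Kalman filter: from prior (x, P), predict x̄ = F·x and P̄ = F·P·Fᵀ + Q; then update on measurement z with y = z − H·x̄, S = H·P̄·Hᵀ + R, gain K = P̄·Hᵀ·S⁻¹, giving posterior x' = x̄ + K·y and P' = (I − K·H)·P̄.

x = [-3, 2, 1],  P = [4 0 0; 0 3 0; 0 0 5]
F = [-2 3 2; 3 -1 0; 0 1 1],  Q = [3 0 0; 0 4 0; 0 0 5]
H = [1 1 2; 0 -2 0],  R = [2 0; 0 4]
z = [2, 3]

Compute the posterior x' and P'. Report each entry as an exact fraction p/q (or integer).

x' = [45977/14136, -24319/14136, 43/152]
P' = [50611/7068 -5597/7068 -207/76; -5597/7068 6907/7068 -7/76; -207/76 -7/76 127/76]

x̄ = F·x = [14, -11, 3]
P̄ = F·P·Fᵀ + Q = [66 -33 19; -33 43 -3; 19 -3 13]
y = z − H·x̄ = [-7, -19]
S = H·P̄·Hᵀ + R = [161 -8; -8 176]
K = P̄·Hᵀ·S⁻¹ = [814/1767 5597/14136; 1/1767 -6907/14136; 5/19 7/152]
x' = x̄ + K·y = [45977/14136, -24319/14136, 43/152]
P' = (I − K·H)·P̄ = [50611/7068 -5597/7068 -207/76; -5597/7068 6907/7068 -7/76; -207/76 -7/76 127/76]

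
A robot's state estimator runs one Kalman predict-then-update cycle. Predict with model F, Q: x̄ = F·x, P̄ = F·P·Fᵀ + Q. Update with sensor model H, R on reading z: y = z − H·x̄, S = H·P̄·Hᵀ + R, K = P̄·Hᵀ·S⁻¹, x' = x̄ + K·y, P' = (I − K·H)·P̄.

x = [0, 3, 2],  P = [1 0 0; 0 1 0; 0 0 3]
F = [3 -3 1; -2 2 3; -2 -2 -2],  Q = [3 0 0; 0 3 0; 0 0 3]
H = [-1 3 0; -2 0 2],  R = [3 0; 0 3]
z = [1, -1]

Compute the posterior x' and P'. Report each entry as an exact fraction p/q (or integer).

x' = [-39483/10177, -8670/10177, -44684/10177]
P' = [47329/10177 14700/10177 43294/10177; 14700/10177 7907/10177 13350/10177; 43294/10177 13350/10177 46795/10177]

x̄ = F·x = [-7, 12, -10]
P̄ = F·P·Fᵀ + Q = [24 -3 -6; -3 38 -18; -6 -18 23]
y = z − H·x̄ = [-42, 5]
S = H·P̄·Hᵀ + R = [387 -30; -30 239]
K = P̄·Hᵀ·S⁻¹ = [-3229/30531 -2690/10177; 3007/10177 -900/10177; -3244/30531 2334/10177]
x' = x̄ + K·y = [-39483/10177, -8670/10177, -44684/10177]
P' = (I − K·H)·P̄ = [47329/10177 14700/10177 43294/10177; 14700/10177 7907/10177 13350/10177; 43294/10177 13350/10177 46795/10177]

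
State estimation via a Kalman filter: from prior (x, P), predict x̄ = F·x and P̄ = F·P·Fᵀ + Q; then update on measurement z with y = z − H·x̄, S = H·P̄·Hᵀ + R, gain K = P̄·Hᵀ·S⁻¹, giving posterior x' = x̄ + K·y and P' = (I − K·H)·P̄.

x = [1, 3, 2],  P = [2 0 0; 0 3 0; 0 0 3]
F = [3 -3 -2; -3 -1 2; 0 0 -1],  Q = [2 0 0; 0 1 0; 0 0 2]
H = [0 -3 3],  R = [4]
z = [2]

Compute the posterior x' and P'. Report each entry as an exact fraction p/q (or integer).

x' = [-4468/463, -1166/463, -860/463]
P' = [20756/463 -3/463 105/463; -3/463 1342/463 1182/463; 105/463 1182/463 1226/463]

x̄ = F·x = [-10, -2, -2]
P̄ = F·P·Fᵀ + Q = [59 -21 6; -21 34 -6; 6 -6 5]
y = z − H·x̄ = [2]
S = H·P̄·Hᵀ + R = [463]
K = P̄·Hᵀ·S⁻¹ = [81/463; -120/463; 33/463]
x' = x̄ + K·y = [-4468/463, -1166/463, -860/463]
P' = (I − K·H)·P̄ = [20756/463 -3/463 105/463; -3/463 1342/463 1182/463; 105/463 1182/463 1226/463]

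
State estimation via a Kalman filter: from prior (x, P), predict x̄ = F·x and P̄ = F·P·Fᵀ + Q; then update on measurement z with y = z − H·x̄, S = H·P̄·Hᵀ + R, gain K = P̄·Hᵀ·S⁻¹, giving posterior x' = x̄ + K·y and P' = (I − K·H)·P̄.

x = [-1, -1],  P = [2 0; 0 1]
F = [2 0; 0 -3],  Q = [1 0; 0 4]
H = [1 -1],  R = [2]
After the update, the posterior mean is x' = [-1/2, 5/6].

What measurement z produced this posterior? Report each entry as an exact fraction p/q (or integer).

z = [-1]

x̄ = F·x = [-2, 3]
P̄ = F·P·Fᵀ + Q = [9 0; 0 13]
S = H·P̄·Hᵀ + R = [24]
K = P̄·Hᵀ·S⁻¹ = [3/8; -13/24]
x' − x̄ = [3/2, -13/6] = K·y
y = (KᵀK)⁻¹·Kᵀ·(x' − x̄) = [4]
z = y + H·x̄ = [4] + [-5] = [-1]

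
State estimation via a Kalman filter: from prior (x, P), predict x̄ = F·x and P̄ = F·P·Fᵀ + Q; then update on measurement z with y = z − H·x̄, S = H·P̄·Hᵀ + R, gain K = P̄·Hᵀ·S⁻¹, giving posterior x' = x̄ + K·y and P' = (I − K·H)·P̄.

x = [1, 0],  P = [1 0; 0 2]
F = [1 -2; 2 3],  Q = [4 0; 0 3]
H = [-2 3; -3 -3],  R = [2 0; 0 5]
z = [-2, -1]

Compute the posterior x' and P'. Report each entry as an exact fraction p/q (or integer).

x' = [5705/8824, -259/1103]
P' = [14305/52944 325/6618; 325/6618 550/3309]

x̄ = F·x = [1, 2]
P̄ = F·P·Fᵀ + Q = [13 -10; -10 25]
y = z − H·x̄ = [-6, 8]
S = H·P̄·Hᵀ + R = [399 -117; -117 167]
K = P̄·Hᵀ·S⁻¹ = [-10405/52944 -3381/17648; 1325/6618 -285/2206]
x' = x̄ + K·y = [5705/8824, -259/1103]
P' = (I − K·H)·P̄ = [14305/52944 325/6618; 325/6618 550/3309]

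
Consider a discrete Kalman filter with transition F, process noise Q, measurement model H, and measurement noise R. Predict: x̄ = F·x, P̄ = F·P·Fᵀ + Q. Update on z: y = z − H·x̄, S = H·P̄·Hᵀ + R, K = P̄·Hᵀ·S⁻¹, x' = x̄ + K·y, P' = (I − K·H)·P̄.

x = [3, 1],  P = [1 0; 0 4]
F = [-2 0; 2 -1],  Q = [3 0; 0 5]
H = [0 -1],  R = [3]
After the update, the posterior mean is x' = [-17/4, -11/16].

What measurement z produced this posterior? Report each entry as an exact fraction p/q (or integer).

x̄ = F·x = [-6, 5]
P̄ = F·P·Fᵀ + Q = [7 -4; -4 13]
S = H·P̄·Hᵀ + R = [16]
K = P̄·Hᵀ·S⁻¹ = [1/4; -13/16]
x' − x̄ = [7/4, -91/16] = K·y
y = (KᵀK)⁻¹·Kᵀ·(x' − x̄) = [7]
z = y + H·x̄ = [7] + [-5] = [2]

z = [2]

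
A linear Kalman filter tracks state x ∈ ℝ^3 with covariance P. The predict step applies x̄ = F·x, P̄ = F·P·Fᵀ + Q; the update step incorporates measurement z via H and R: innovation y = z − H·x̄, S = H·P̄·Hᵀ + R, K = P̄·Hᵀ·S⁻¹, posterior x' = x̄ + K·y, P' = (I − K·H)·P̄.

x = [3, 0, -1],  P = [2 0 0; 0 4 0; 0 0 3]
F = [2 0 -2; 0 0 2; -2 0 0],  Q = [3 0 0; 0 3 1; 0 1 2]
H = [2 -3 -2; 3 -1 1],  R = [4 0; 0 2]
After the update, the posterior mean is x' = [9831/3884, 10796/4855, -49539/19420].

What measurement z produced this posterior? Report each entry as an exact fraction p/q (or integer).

x̄ = F·x = [8, -2, -6]
P̄ = F·P·Fᵀ + Q = [23 -12 -8; -12 15 1; -8 1 10]
S = H·P̄·Hᵀ + R = [491 326; 326 256]
K = P̄·Hᵀ·S⁻¹ = [129/1942 779/3884; -469/4855 -351/4855; -2547/9710 5349/19420]
x' − x̄ = [-21241/3884, 20506/4855, 66981/19420] = K·y
y = (KᵀK)⁻¹·Kᵀ·(x' − x̄) = [-31, -17]
z = y + H·x̄ = [-31, -17] + [34, 20] = [3, 3]

z = [3, 3]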